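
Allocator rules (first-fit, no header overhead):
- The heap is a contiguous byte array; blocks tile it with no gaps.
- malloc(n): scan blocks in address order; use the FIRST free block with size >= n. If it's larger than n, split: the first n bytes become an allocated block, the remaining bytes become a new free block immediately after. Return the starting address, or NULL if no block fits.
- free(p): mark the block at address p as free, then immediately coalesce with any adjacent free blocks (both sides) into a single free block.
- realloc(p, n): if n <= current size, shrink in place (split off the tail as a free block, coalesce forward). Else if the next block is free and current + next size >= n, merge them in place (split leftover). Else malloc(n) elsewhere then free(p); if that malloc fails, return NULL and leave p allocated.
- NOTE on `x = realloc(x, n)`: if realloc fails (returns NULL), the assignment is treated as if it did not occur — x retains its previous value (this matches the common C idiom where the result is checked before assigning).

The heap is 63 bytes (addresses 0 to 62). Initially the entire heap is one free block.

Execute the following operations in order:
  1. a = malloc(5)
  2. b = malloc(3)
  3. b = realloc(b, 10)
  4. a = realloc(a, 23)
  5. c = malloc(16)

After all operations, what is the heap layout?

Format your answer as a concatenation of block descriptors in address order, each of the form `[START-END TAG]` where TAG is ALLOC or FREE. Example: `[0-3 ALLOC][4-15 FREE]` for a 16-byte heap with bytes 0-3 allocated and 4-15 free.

Op 1: a = malloc(5) -> a = 0; heap: [0-4 ALLOC][5-62 FREE]
Op 2: b = malloc(3) -> b = 5; heap: [0-4 ALLOC][5-7 ALLOC][8-62 FREE]
Op 3: b = realloc(b, 10) -> b = 5; heap: [0-4 ALLOC][5-14 ALLOC][15-62 FREE]
Op 4: a = realloc(a, 23) -> a = 15; heap: [0-4 FREE][5-14 ALLOC][15-37 ALLOC][38-62 FREE]
Op 5: c = malloc(16) -> c = 38; heap: [0-4 FREE][5-14 ALLOC][15-37 ALLOC][38-53 ALLOC][54-62 FREE]

Answer: [0-4 FREE][5-14 ALLOC][15-37 ALLOC][38-53 ALLOC][54-62 FREE]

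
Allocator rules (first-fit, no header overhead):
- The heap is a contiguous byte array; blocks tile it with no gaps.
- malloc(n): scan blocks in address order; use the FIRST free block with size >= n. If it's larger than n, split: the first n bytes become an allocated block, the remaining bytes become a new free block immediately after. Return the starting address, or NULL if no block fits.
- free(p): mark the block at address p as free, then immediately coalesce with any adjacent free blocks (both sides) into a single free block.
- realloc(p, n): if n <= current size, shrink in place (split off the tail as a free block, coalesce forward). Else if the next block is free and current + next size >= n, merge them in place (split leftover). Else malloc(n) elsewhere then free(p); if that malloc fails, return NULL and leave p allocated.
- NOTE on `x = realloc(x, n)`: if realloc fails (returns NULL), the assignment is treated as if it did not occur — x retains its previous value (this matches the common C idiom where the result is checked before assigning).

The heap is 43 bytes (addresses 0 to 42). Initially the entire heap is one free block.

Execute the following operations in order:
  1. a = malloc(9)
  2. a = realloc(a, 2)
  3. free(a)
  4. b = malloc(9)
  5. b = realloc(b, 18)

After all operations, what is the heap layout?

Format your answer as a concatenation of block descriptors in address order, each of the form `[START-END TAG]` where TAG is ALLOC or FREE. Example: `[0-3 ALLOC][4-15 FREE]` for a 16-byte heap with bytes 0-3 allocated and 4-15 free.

Answer: [0-17 ALLOC][18-42 FREE]

Derivation:
Op 1: a = malloc(9) -> a = 0; heap: [0-8 ALLOC][9-42 FREE]
Op 2: a = realloc(a, 2) -> a = 0; heap: [0-1 ALLOC][2-42 FREE]
Op 3: free(a) -> (freed a); heap: [0-42 FREE]
Op 4: b = malloc(9) -> b = 0; heap: [0-8 ALLOC][9-42 FREE]
Op 5: b = realloc(b, 18) -> b = 0; heap: [0-17 ALLOC][18-42 FREE]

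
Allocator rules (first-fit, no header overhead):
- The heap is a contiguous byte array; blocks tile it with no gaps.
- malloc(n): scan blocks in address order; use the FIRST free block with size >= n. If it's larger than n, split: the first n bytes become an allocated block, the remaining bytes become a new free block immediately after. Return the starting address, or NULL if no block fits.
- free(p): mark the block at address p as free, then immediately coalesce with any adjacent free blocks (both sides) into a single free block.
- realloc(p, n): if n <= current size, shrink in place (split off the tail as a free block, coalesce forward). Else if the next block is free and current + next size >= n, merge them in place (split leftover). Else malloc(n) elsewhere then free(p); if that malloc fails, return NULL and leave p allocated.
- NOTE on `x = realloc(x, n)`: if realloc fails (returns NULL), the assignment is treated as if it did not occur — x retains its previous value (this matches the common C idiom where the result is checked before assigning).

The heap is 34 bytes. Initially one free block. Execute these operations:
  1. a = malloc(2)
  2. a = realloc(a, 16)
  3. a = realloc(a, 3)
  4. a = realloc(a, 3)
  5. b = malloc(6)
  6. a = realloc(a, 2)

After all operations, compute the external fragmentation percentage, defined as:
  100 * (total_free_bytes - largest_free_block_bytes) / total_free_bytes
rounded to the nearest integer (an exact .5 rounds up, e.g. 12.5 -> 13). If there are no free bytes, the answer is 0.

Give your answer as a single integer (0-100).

Answer: 4

Derivation:
Op 1: a = malloc(2) -> a = 0; heap: [0-1 ALLOC][2-33 FREE]
Op 2: a = realloc(a, 16) -> a = 0; heap: [0-15 ALLOC][16-33 FREE]
Op 3: a = realloc(a, 3) -> a = 0; heap: [0-2 ALLOC][3-33 FREE]
Op 4: a = realloc(a, 3) -> a = 0; heap: [0-2 ALLOC][3-33 FREE]
Op 5: b = malloc(6) -> b = 3; heap: [0-2 ALLOC][3-8 ALLOC][9-33 FREE]
Op 6: a = realloc(a, 2) -> a = 0; heap: [0-1 ALLOC][2-2 FREE][3-8 ALLOC][9-33 FREE]
Free blocks: [1 25] total_free=26 largest=25 -> 100*(26-25)/26 = 100/26 ≈ 3.846 -> rounds to 4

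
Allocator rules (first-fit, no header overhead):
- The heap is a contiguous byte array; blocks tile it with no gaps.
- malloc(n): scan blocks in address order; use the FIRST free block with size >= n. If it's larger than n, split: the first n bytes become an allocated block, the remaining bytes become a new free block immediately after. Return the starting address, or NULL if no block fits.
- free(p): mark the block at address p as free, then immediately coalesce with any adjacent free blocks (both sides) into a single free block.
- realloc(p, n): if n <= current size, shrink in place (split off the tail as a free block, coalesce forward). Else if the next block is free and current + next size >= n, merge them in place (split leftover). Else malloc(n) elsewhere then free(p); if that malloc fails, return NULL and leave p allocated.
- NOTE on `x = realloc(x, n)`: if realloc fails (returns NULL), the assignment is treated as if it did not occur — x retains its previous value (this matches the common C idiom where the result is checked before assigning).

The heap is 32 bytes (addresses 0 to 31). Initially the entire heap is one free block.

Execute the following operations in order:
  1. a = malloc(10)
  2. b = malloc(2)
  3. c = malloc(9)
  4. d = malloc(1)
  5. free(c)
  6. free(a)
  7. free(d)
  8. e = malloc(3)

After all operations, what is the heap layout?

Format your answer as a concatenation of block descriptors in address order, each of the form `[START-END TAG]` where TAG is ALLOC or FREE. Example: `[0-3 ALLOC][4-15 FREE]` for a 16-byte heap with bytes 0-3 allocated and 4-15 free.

Answer: [0-2 ALLOC][3-9 FREE][10-11 ALLOC][12-31 FREE]

Derivation:
Op 1: a = malloc(10) -> a = 0; heap: [0-9 ALLOC][10-31 FREE]
Op 2: b = malloc(2) -> b = 10; heap: [0-9 ALLOC][10-11 ALLOC][12-31 FREE]
Op 3: c = malloc(9) -> c = 12; heap: [0-9 ALLOC][10-11 ALLOC][12-20 ALLOC][21-31 FREE]
Op 4: d = malloc(1) -> d = 21; heap: [0-9 ALLOC][10-11 ALLOC][12-20 ALLOC][21-21 ALLOC][22-31 FREE]
Op 5: free(c) -> (freed c); heap: [0-9 ALLOC][10-11 ALLOC][12-20 FREE][21-21 ALLOC][22-31 FREE]
Op 6: free(a) -> (freed a); heap: [0-9 FREE][10-11 ALLOC][12-20 FREE][21-21 ALLOC][22-31 FREE]
Op 7: free(d) -> (freed d); heap: [0-9 FREE][10-11 ALLOC][12-31 FREE]
Op 8: e = malloc(3) -> e = 0; heap: [0-2 ALLOC][3-9 FREE][10-11 ALLOC][12-31 FREE]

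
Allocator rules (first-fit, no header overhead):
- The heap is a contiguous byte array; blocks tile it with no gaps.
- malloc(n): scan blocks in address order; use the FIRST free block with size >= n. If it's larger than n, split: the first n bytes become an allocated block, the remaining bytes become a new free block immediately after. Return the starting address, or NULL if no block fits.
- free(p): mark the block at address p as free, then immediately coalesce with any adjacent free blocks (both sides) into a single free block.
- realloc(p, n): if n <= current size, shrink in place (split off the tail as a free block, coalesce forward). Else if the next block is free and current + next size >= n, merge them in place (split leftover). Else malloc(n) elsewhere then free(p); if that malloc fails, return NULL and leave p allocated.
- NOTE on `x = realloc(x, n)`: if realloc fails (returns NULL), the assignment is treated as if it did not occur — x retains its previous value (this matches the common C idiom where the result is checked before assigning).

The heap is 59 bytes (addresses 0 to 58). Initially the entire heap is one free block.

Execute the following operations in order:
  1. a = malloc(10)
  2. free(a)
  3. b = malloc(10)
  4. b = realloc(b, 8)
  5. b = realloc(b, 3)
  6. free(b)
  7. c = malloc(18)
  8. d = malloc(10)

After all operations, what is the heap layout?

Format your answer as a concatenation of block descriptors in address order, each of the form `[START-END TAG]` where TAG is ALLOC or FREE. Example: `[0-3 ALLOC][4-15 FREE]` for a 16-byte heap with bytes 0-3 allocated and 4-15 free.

Op 1: a = malloc(10) -> a = 0; heap: [0-9 ALLOC][10-58 FREE]
Op 2: free(a) -> (freed a); heap: [0-58 FREE]
Op 3: b = malloc(10) -> b = 0; heap: [0-9 ALLOC][10-58 FREE]
Op 4: b = realloc(b, 8) -> b = 0; heap: [0-7 ALLOC][8-58 FREE]
Op 5: b = realloc(b, 3) -> b = 0; heap: [0-2 ALLOC][3-58 FREE]
Op 6: free(b) -> (freed b); heap: [0-58 FREE]
Op 7: c = malloc(18) -> c = 0; heap: [0-17 ALLOC][18-58 FREE]
Op 8: d = malloc(10) -> d = 18; heap: [0-17 ALLOC][18-27 ALLOC][28-58 FREE]

Answer: [0-17 ALLOC][18-27 ALLOC][28-58 FREE]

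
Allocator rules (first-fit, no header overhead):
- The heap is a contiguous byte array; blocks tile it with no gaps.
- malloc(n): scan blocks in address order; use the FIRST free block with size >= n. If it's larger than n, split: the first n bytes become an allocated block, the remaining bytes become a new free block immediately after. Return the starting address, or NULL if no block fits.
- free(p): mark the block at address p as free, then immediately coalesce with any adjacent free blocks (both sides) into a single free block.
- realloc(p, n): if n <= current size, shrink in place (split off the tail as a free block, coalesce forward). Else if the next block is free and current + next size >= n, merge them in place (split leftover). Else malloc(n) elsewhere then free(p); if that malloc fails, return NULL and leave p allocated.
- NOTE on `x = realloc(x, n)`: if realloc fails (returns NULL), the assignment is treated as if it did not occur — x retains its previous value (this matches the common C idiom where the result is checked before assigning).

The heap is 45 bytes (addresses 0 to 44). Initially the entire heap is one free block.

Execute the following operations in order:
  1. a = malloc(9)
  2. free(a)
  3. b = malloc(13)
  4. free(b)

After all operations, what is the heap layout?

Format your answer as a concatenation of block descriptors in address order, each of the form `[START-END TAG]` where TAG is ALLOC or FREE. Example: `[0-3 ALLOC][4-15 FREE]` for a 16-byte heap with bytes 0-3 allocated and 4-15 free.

Op 1: a = malloc(9) -> a = 0; heap: [0-8 ALLOC][9-44 FREE]
Op 2: free(a) -> (freed a); heap: [0-44 FREE]
Op 3: b = malloc(13) -> b = 0; heap: [0-12 ALLOC][13-44 FREE]
Op 4: free(b) -> (freed b); heap: [0-44 FREE]

Answer: [0-44 FREE]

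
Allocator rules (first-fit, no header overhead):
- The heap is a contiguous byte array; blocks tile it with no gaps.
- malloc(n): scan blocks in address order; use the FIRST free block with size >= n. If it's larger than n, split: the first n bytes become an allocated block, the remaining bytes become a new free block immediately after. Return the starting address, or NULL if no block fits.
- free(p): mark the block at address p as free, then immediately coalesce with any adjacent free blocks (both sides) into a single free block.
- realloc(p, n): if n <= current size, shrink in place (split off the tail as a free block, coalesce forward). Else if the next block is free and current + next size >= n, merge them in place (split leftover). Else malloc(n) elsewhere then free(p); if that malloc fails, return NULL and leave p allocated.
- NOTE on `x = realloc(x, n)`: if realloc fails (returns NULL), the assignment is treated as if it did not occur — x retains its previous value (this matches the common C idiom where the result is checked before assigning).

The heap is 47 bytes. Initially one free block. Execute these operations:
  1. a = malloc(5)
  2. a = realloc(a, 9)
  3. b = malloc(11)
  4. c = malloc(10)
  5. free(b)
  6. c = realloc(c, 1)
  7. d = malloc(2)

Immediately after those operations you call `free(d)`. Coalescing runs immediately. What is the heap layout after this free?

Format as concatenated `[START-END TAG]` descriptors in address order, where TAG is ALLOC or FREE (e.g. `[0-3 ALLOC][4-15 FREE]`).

Op 1: a = malloc(5) -> a = 0; heap: [0-4 ALLOC][5-46 FREE]
Op 2: a = realloc(a, 9) -> a = 0; heap: [0-8 ALLOC][9-46 FREE]
Op 3: b = malloc(11) -> b = 9; heap: [0-8 ALLOC][9-19 ALLOC][20-46 FREE]
Op 4: c = malloc(10) -> c = 20; heap: [0-8 ALLOC][9-19 ALLOC][20-29 ALLOC][30-46 FREE]
Op 5: free(b) -> (freed b); heap: [0-8 ALLOC][9-19 FREE][20-29 ALLOC][30-46 FREE]
Op 6: c = realloc(c, 1) -> c = 20; heap: [0-8 ALLOC][9-19 FREE][20-20 ALLOC][21-46 FREE]
Op 7: d = malloc(2) -> d = 9; heap: [0-8 ALLOC][9-10 ALLOC][11-19 FREE][20-20 ALLOC][21-46 FREE]
free(d): d = 9 -> block [9-10 ALLOC]; mark free, coalesce with adjacent free neighbors -> [0-8 ALLOC][9-19 FREE][20-20 ALLOC][21-46 FREE]

Answer: [0-8 ALLOC][9-19 FREE][20-20 ALLOC][21-46 FREE]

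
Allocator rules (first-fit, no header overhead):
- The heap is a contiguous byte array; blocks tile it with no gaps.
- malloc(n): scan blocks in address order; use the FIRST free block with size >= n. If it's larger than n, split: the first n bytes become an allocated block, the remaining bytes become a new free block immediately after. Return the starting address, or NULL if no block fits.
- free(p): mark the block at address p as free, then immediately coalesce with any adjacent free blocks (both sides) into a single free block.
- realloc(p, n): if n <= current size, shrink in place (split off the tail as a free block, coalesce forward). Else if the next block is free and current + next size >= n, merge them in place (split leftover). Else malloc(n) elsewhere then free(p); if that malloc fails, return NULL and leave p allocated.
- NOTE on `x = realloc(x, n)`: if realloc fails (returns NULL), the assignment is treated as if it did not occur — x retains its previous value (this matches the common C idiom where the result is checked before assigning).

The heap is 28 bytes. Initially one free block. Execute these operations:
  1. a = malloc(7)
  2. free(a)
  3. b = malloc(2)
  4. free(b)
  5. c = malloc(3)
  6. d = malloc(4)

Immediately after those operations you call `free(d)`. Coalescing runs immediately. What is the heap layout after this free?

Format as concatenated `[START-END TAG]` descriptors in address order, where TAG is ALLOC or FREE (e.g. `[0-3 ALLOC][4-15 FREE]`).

Op 1: a = malloc(7) -> a = 0; heap: [0-6 ALLOC][7-27 FREE]
Op 2: free(a) -> (freed a); heap: [0-27 FREE]
Op 3: b = malloc(2) -> b = 0; heap: [0-1 ALLOC][2-27 FREE]
Op 4: free(b) -> (freed b); heap: [0-27 FREE]
Op 5: c = malloc(3) -> c = 0; heap: [0-2 ALLOC][3-27 FREE]
Op 6: d = malloc(4) -> d = 3; heap: [0-2 ALLOC][3-6 ALLOC][7-27 FREE]
free(d): d = 3 -> block [3-6 ALLOC]; mark free, coalesce with adjacent free neighbors -> [0-2 ALLOC][3-27 FREE]

Answer: [0-2 ALLOC][3-27 FREE]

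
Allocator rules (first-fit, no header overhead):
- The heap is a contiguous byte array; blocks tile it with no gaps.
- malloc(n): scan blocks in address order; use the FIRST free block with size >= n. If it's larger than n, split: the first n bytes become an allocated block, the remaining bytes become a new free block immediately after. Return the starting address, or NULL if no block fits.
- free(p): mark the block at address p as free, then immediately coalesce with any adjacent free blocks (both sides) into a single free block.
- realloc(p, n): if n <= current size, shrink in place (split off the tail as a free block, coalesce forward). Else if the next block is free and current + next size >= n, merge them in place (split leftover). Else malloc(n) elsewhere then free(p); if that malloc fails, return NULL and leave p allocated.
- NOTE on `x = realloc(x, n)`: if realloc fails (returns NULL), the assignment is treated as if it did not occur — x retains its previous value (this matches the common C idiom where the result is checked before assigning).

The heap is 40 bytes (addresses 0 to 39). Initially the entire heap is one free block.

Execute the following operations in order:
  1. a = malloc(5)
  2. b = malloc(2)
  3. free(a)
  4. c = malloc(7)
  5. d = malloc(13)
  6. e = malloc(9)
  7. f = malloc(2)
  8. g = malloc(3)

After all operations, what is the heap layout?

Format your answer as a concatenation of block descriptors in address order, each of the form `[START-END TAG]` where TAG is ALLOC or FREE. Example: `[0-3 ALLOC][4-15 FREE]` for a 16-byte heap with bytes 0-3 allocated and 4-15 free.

Answer: [0-1 ALLOC][2-4 ALLOC][5-6 ALLOC][7-13 ALLOC][14-26 ALLOC][27-35 ALLOC][36-39 FREE]

Derivation:
Op 1: a = malloc(5) -> a = 0; heap: [0-4 ALLOC][5-39 FREE]
Op 2: b = malloc(2) -> b = 5; heap: [0-4 ALLOC][5-6 ALLOC][7-39 FREE]
Op 3: free(a) -> (freed a); heap: [0-4 FREE][5-6 ALLOC][7-39 FREE]
Op 4: c = malloc(7) -> c = 7; heap: [0-4 FREE][5-6 ALLOC][7-13 ALLOC][14-39 FREE]
Op 5: d = malloc(13) -> d = 14; heap: [0-4 FREE][5-6 ALLOC][7-13 ALLOC][14-26 ALLOC][27-39 FREE]
Op 6: e = malloc(9) -> e = 27; heap: [0-4 FREE][5-6 ALLOC][7-13 ALLOC][14-26 ALLOC][27-35 ALLOC][36-39 FREE]
Op 7: f = malloc(2) -> f = 0; heap: [0-1 ALLOC][2-4 FREE][5-6 ALLOC][7-13 ALLOC][14-26 ALLOC][27-35 ALLOC][36-39 FREE]
Op 8: g = malloc(3) -> g = 2; heap: [0-1 ALLOC][2-4 ALLOC][5-6 ALLOC][7-13 ALLOC][14-26 ALLOC][27-35 ALLOC][36-39 FREE]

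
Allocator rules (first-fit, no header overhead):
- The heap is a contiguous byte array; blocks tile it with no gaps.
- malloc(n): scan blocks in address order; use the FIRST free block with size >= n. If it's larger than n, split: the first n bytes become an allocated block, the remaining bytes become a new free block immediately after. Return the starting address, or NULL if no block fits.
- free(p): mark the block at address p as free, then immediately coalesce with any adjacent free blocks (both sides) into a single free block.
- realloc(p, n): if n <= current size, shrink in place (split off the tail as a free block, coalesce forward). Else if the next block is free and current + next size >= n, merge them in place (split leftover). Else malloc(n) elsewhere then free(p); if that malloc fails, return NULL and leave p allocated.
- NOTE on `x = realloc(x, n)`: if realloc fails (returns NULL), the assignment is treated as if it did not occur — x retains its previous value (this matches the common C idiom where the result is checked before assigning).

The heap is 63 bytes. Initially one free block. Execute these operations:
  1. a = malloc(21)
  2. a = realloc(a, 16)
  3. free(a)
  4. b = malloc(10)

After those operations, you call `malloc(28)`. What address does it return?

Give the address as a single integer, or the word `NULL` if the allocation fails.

Op 1: a = malloc(21) -> a = 0; heap: [0-20 ALLOC][21-62 FREE]
Op 2: a = realloc(a, 16) -> a = 0; heap: [0-15 ALLOC][16-62 FREE]
Op 3: free(a) -> (freed a); heap: [0-62 FREE]
Op 4: b = malloc(10) -> b = 0; heap: [0-9 ALLOC][10-62 FREE]
malloc(28): first-fit scan over [0-9 ALLOC][10-62 FREE] -> 10

Answer: 10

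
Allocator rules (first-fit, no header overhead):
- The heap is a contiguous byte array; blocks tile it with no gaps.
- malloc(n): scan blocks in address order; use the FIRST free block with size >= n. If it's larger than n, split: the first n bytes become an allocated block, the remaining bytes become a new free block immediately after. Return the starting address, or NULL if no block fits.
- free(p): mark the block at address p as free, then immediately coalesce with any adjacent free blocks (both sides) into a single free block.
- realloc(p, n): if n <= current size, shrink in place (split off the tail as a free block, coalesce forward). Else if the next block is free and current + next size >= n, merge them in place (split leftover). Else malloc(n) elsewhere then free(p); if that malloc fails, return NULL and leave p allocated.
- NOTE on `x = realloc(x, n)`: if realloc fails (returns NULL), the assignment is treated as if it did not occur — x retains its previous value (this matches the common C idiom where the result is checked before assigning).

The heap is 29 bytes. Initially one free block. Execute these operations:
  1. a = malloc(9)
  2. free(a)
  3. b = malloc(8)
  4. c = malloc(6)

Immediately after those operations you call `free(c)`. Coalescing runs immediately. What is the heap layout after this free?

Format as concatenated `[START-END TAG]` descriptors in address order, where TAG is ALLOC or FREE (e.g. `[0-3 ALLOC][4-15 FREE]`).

Op 1: a = malloc(9) -> a = 0; heap: [0-8 ALLOC][9-28 FREE]
Op 2: free(a) -> (freed a); heap: [0-28 FREE]
Op 3: b = malloc(8) -> b = 0; heap: [0-7 ALLOC][8-28 FREE]
Op 4: c = malloc(6) -> c = 8; heap: [0-7 ALLOC][8-13 ALLOC][14-28 FREE]
free(c): c = 8 -> block [8-13 ALLOC]; mark free, coalesce with adjacent free neighbors -> [0-7 ALLOC][8-28 FREE]

Answer: [0-7 ALLOC][8-28 FREE]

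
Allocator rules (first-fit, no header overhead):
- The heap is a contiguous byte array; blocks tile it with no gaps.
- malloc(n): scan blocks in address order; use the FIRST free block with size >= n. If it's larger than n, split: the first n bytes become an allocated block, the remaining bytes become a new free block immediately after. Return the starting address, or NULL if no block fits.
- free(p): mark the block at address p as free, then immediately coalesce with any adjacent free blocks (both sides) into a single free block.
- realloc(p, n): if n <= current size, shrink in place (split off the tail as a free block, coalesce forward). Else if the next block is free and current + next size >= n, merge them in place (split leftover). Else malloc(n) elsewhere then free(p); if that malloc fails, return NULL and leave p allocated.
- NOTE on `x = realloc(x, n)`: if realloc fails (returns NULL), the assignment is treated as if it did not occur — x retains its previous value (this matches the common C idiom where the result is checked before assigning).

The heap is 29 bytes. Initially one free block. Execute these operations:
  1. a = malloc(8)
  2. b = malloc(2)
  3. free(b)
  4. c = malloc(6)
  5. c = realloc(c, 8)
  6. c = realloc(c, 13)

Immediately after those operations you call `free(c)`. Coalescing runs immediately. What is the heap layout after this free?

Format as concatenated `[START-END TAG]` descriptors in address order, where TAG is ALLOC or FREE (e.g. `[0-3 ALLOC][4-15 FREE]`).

Answer: [0-7 ALLOC][8-28 FREE]

Derivation:
Op 1: a = malloc(8) -> a = 0; heap: [0-7 ALLOC][8-28 FREE]
Op 2: b = malloc(2) -> b = 8; heap: [0-7 ALLOC][8-9 ALLOC][10-28 FREE]
Op 3: free(b) -> (freed b); heap: [0-7 ALLOC][8-28 FREE]
Op 4: c = malloc(6) -> c = 8; heap: [0-7 ALLOC][8-13 ALLOC][14-28 FREE]
Op 5: c = realloc(c, 8) -> c = 8; heap: [0-7 ALLOC][8-15 ALLOC][16-28 FREE]
Op 6: c = realloc(c, 13) -> c = 8; heap: [0-7 ALLOC][8-20 ALLOC][21-28 FREE]
free(c): c = 8 -> block [8-20 ALLOC]; mark free, coalesce with adjacent free neighbors -> [0-7 ALLOC][8-28 FREE]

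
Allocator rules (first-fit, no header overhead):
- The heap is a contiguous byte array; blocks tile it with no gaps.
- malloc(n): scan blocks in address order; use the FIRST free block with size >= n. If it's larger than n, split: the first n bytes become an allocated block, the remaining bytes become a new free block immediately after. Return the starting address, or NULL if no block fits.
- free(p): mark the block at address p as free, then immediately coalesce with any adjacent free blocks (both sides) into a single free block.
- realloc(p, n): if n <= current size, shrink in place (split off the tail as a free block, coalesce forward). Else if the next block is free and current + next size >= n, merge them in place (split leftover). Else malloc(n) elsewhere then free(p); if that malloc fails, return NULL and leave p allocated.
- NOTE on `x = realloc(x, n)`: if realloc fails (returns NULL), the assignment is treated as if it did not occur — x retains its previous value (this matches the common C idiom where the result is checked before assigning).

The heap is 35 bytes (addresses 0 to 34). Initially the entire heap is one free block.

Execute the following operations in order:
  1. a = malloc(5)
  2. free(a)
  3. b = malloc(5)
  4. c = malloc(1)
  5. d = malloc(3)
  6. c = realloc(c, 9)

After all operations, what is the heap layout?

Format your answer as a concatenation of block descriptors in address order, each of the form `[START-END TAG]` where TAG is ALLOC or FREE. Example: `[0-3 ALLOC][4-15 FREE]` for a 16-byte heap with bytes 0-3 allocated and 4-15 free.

Answer: [0-4 ALLOC][5-5 FREE][6-8 ALLOC][9-17 ALLOC][18-34 FREE]

Derivation:
Op 1: a = malloc(5) -> a = 0; heap: [0-4 ALLOC][5-34 FREE]
Op 2: free(a) -> (freed a); heap: [0-34 FREE]
Op 3: b = malloc(5) -> b = 0; heap: [0-4 ALLOC][5-34 FREE]
Op 4: c = malloc(1) -> c = 5; heap: [0-4 ALLOC][5-5 ALLOC][6-34 FREE]
Op 5: d = malloc(3) -> d = 6; heap: [0-4 ALLOC][5-5 ALLOC][6-8 ALLOC][9-34 FREE]
Op 6: c = realloc(c, 9) -> c = 9; heap: [0-4 ALLOC][5-5 FREE][6-8 ALLOC][9-17 ALLOC][18-34 FREE]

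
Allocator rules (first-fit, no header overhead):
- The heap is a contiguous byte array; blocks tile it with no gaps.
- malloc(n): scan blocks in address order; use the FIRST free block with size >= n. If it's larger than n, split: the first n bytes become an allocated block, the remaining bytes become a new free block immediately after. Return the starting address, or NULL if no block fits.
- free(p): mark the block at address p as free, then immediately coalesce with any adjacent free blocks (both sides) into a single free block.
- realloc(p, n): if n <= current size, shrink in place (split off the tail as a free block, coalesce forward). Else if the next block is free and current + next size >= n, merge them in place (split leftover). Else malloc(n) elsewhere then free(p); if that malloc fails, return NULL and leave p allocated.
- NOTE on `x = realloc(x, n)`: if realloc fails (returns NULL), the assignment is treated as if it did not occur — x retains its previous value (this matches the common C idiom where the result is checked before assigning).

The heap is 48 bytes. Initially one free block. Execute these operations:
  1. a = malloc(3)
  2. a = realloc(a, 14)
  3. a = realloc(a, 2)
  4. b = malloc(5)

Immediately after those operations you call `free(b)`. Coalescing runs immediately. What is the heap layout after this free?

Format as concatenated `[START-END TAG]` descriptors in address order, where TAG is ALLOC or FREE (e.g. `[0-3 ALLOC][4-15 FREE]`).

Op 1: a = malloc(3) -> a = 0; heap: [0-2 ALLOC][3-47 FREE]
Op 2: a = realloc(a, 14) -> a = 0; heap: [0-13 ALLOC][14-47 FREE]
Op 3: a = realloc(a, 2) -> a = 0; heap: [0-1 ALLOC][2-47 FREE]
Op 4: b = malloc(5) -> b = 2; heap: [0-1 ALLOC][2-6 ALLOC][7-47 FREE]
free(b): b = 2 -> block [2-6 ALLOC]; mark free, coalesce with adjacent free neighbors -> [0-1 ALLOC][2-47 FREE]

Answer: [0-1 ALLOC][2-47 FREE]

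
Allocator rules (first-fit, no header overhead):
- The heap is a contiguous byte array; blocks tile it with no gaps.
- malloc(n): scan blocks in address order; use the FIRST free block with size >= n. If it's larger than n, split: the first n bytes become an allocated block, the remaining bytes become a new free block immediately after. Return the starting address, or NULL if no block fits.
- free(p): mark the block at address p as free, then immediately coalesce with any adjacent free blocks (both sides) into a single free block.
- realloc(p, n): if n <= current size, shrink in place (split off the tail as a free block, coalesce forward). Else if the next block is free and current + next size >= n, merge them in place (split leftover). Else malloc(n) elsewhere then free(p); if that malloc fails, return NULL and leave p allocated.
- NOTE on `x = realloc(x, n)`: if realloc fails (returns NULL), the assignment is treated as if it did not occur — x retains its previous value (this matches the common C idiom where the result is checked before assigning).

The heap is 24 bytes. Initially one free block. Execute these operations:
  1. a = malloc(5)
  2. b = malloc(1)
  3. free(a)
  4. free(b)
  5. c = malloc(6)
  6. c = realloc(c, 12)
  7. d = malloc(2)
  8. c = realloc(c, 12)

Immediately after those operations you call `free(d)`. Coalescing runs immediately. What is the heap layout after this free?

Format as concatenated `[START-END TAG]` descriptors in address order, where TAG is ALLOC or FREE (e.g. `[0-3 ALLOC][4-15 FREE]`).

Answer: [0-11 ALLOC][12-23 FREE]

Derivation:
Op 1: a = malloc(5) -> a = 0; heap: [0-4 ALLOC][5-23 FREE]
Op 2: b = malloc(1) -> b = 5; heap: [0-4 ALLOC][5-5 ALLOC][6-23 FREE]
Op 3: free(a) -> (freed a); heap: [0-4 FREE][5-5 ALLOC][6-23 FREE]
Op 4: free(b) -> (freed b); heap: [0-23 FREE]
Op 5: c = malloc(6) -> c = 0; heap: [0-5 ALLOC][6-23 FREE]
Op 6: c = realloc(c, 12) -> c = 0; heap: [0-11 ALLOC][12-23 FREE]
Op 7: d = malloc(2) -> d = 12; heap: [0-11 ALLOC][12-13 ALLOC][14-23 FREE]
Op 8: c = realloc(c, 12) -> c = 0; heap: [0-11 ALLOC][12-13 ALLOC][14-23 FREE]
free(d): d = 12 -> block [12-13 ALLOC]; mark free, coalesce with adjacent free neighbors -> [0-11 ALLOC][12-23 FREE]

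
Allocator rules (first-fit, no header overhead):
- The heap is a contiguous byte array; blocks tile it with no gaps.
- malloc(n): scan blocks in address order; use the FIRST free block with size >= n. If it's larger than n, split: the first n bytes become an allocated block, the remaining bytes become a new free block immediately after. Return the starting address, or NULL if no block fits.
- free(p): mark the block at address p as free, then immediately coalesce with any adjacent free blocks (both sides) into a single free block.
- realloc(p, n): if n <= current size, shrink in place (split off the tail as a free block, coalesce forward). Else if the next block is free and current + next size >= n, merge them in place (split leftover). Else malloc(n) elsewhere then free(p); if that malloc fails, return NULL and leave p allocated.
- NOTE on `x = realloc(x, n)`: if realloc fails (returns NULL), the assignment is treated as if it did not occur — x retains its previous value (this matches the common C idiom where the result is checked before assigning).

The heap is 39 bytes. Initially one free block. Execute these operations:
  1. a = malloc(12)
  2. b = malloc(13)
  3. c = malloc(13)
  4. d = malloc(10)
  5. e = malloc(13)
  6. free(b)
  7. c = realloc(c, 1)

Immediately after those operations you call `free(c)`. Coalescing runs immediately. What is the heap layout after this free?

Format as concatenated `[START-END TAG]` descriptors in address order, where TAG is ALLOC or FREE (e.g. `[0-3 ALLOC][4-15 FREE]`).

Answer: [0-11 ALLOC][12-38 FREE]

Derivation:
Op 1: a = malloc(12) -> a = 0; heap: [0-11 ALLOC][12-38 FREE]
Op 2: b = malloc(13) -> b = 12; heap: [0-11 ALLOC][12-24 ALLOC][25-38 FREE]
Op 3: c = malloc(13) -> c = 25; heap: [0-11 ALLOC][12-24 ALLOC][25-37 ALLOC][38-38 FREE]
Op 4: d = malloc(10) -> d = NULL; heap: [0-11 ALLOC][12-24 ALLOC][25-37 ALLOC][38-38 FREE]
Op 5: e = malloc(13) -> e = NULL; heap: [0-11 ALLOC][12-24 ALLOC][25-37 ALLOC][38-38 FREE]
Op 6: free(b) -> (freed b); heap: [0-11 ALLOC][12-24 FREE][25-37 ALLOC][38-38 FREE]
Op 7: c = realloc(c, 1) -> c = 25; heap: [0-11 ALLOC][12-24 FREE][25-25 ALLOC][26-38 FREE]
free(c): c = 25 -> block [25-25 ALLOC]; mark free, coalesce with adjacent free neighbors -> [0-11 ALLOC][12-38 FREE]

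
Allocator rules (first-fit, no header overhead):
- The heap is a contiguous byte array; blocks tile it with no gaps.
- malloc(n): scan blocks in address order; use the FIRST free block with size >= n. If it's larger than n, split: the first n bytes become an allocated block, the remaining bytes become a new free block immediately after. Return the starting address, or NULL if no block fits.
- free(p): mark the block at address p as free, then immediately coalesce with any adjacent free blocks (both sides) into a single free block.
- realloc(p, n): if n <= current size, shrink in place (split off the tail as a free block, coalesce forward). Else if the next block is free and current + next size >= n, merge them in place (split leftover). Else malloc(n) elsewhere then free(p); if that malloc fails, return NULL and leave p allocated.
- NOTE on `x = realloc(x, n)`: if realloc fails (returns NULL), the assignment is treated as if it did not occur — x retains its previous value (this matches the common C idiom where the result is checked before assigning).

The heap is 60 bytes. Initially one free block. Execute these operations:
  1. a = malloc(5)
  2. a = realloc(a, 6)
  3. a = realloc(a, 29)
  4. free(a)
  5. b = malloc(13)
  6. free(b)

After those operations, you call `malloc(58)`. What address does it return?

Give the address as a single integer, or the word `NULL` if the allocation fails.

Op 1: a = malloc(5) -> a = 0; heap: [0-4 ALLOC][5-59 FREE]
Op 2: a = realloc(a, 6) -> a = 0; heap: [0-5 ALLOC][6-59 FREE]
Op 3: a = realloc(a, 29) -> a = 0; heap: [0-28 ALLOC][29-59 FREE]
Op 4: free(a) -> (freed a); heap: [0-59 FREE]
Op 5: b = malloc(13) -> b = 0; heap: [0-12 ALLOC][13-59 FREE]
Op 6: free(b) -> (freed b); heap: [0-59 FREE]
malloc(58): first-fit scan over [0-59 FREE] -> 0

Answer: 0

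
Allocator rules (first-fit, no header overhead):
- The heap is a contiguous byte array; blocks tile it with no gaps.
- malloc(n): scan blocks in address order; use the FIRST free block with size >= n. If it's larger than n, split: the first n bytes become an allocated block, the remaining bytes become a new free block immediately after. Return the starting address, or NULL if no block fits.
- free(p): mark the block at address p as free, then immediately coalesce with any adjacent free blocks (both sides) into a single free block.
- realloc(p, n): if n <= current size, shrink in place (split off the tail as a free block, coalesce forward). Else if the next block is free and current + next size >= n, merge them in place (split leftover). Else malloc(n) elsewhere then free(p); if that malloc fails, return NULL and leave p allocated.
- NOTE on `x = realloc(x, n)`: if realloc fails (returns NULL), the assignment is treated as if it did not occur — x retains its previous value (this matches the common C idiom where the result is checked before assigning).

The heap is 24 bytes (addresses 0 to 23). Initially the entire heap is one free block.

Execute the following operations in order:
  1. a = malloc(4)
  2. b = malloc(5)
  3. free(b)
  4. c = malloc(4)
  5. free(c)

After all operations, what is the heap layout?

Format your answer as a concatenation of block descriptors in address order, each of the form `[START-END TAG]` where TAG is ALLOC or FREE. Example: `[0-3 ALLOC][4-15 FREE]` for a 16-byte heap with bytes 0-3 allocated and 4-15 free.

Answer: [0-3 ALLOC][4-23 FREE]

Derivation:
Op 1: a = malloc(4) -> a = 0; heap: [0-3 ALLOC][4-23 FREE]
Op 2: b = malloc(5) -> b = 4; heap: [0-3 ALLOC][4-8 ALLOC][9-23 FREE]
Op 3: free(b) -> (freed b); heap: [0-3 ALLOC][4-23 FREE]
Op 4: c = malloc(4) -> c = 4; heap: [0-3 ALLOC][4-7 ALLOC][8-23 FREE]
Op 5: free(c) -> (freed c); heap: [0-3 ALLOC][4-23 FREE]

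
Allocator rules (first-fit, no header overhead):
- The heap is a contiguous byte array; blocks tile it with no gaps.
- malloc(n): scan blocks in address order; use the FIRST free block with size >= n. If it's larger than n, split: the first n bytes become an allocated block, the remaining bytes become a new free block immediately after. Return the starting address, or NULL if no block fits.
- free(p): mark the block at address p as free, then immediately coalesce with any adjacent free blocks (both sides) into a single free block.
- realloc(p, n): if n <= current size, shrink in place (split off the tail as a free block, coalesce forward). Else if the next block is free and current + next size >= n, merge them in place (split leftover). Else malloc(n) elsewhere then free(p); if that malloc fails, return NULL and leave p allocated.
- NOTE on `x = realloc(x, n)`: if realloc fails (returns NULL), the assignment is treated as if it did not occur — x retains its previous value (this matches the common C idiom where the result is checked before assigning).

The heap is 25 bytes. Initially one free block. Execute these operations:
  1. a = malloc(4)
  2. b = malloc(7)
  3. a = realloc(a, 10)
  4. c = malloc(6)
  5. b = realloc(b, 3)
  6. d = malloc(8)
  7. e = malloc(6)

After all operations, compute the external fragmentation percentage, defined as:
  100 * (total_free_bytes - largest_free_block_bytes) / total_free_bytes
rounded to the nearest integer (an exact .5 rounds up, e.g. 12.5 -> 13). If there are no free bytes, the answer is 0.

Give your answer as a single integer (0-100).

Answer: 67

Derivation:
Op 1: a = malloc(4) -> a = 0; heap: [0-3 ALLOC][4-24 FREE]
Op 2: b = malloc(7) -> b = 4; heap: [0-3 ALLOC][4-10 ALLOC][11-24 FREE]
Op 3: a = realloc(a, 10) -> a = 11; heap: [0-3 FREE][4-10 ALLOC][11-20 ALLOC][21-24 FREE]
Op 4: c = malloc(6) -> c = NULL; heap: [0-3 FREE][4-10 ALLOC][11-20 ALLOC][21-24 FREE]
Op 5: b = realloc(b, 3) -> b = 4; heap: [0-3 FREE][4-6 ALLOC][7-10 FREE][11-20 ALLOC][21-24 FREE]
Op 6: d = malloc(8) -> d = NULL; heap: [0-3 FREE][4-6 ALLOC][7-10 FREE][11-20 ALLOC][21-24 FREE]
Op 7: e = malloc(6) -> e = NULL; heap: [0-3 FREE][4-6 ALLOC][7-10 FREE][11-20 ALLOC][21-24 FREE]
Free blocks: [4 4 4] total_free=12 largest=4 -> 100*(12-4)/12 = 800/12 ≈ 66.667 -> rounds to 67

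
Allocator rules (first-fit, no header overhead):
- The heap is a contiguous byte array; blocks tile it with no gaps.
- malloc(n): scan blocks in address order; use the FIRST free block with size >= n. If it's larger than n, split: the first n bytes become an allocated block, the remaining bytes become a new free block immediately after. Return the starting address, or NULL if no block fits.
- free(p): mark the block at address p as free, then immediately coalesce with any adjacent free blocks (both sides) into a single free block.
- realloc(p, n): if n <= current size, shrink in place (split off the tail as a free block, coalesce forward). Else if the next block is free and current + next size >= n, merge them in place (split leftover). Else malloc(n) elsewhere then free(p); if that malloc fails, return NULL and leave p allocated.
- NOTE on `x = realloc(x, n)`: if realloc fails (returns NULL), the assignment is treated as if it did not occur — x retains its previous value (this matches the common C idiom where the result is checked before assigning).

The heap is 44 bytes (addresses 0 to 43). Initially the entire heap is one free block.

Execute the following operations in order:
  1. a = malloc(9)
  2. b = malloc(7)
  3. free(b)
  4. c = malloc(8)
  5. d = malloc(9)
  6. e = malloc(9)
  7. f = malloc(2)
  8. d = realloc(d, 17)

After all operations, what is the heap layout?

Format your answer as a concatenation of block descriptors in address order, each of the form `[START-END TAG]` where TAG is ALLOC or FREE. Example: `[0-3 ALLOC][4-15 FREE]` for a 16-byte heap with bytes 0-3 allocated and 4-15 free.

Answer: [0-8 ALLOC][9-16 ALLOC][17-25 ALLOC][26-34 ALLOC][35-36 ALLOC][37-43 FREE]

Derivation:
Op 1: a = malloc(9) -> a = 0; heap: [0-8 ALLOC][9-43 FREE]
Op 2: b = malloc(7) -> b = 9; heap: [0-8 ALLOC][9-15 ALLOC][16-43 FREE]
Op 3: free(b) -> (freed b); heap: [0-8 ALLOC][9-43 FREE]
Op 4: c = malloc(8) -> c = 9; heap: [0-8 ALLOC][9-16 ALLOC][17-43 FREE]
Op 5: d = malloc(9) -> d = 17; heap: [0-8 ALLOC][9-16 ALLOC][17-25 ALLOC][26-43 FREE]
Op 6: e = malloc(9) -> e = 26; heap: [0-8 ALLOC][9-16 ALLOC][17-25 ALLOC][26-34 ALLOC][35-43 FREE]
Op 7: f = malloc(2) -> f = 35; heap: [0-8 ALLOC][9-16 ALLOC][17-25 ALLOC][26-34 ALLOC][35-36 ALLOC][37-43 FREE]
Op 8: d = realloc(d, 17) -> NULL (d unchanged); heap: [0-8 ALLOC][9-16 ALLOC][17-25 ALLOC][26-34 ALLOC][35-36 ALLOC][37-43 FREE]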